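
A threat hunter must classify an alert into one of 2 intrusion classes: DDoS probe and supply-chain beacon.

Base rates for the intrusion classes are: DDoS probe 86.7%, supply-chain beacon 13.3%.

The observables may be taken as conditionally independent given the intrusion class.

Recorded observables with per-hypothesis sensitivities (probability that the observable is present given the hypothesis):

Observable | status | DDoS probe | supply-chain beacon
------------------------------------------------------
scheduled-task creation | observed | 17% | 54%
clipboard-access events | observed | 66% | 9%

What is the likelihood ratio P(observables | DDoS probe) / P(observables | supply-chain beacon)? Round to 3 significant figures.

Joint likelihood of the observable pattern under each hypothesis:
  DDoS probe: 0.17 × 0.66 = 0.1122
  supply-chain beacon: 0.54 × 0.09 = 0.0486
Bayes factor = 0.1122 / 0.0486 ≈ 2.31

2.31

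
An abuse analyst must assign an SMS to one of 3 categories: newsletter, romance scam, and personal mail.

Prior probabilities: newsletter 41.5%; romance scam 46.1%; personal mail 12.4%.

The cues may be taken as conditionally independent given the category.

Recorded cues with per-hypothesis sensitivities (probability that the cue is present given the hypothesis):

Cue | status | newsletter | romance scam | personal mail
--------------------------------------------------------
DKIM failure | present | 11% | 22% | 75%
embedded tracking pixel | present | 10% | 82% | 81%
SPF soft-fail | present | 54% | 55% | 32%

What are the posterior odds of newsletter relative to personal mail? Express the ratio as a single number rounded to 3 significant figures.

Posterior odds equal prior odds times the likelihood ratio; only the two competing hypotheses matter.
  newsletter: 0.415 × 0.11 × 0.10 × 0.54 = 0.0024651
  personal mail: 0.124 × 0.75 × 0.81 × 0.32 = 0.024106
Odds(newsletter : personal mail) = 0.0024651 / 0.024106 ≈ 0.102.

0.102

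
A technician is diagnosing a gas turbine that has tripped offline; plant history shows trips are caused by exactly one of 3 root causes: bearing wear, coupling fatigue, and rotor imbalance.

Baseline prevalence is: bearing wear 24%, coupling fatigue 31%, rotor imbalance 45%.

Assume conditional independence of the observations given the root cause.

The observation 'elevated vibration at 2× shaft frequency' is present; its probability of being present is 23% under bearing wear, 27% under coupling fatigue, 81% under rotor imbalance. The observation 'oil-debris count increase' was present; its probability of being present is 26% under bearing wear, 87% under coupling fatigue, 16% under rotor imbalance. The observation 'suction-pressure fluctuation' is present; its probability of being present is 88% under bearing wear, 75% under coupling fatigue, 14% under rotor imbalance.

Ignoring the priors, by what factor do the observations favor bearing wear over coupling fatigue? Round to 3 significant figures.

Take the product of per-observation likelihoods under each hypothesis, then divide.
  bearing wear: 0.23 × 0.26 × 0.88 = 0.052624
  coupling fatigue: 0.27 × 0.87 × 0.75 = 0.17618
Bayes factor = 0.052624 / 0.17618 ≈ 0.299

0.299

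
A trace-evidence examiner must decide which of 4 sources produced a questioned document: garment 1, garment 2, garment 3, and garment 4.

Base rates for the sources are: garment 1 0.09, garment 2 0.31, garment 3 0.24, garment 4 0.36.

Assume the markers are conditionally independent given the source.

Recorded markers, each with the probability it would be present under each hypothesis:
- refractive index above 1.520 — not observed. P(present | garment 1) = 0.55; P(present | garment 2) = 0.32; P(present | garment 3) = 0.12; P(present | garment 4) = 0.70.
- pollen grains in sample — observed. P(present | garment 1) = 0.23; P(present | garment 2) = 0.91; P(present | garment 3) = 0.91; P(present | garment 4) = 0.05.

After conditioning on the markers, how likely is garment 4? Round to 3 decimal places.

Multiply each prior by the joint likelihood of the marker pattern (using 1 − P(present | H) for each absent marker):
  garment 1: 0.09 × (1 − 0.55) × 0.23 = 0.009315
  garment 2: 0.31 × (1 − 0.32) × 0.91 = 0.19183
  garment 3: 0.24 × (1 − 0.12) × 0.91 = 0.19219
  garment 4: 0.36 × (1 − 0.70) × 0.05 = 0.0054
Marginal likelihood of the evidence = 0.39874.
P(garment 4 | evidence) = 0.0054 / 0.39874 ≈ 0.014.

0.014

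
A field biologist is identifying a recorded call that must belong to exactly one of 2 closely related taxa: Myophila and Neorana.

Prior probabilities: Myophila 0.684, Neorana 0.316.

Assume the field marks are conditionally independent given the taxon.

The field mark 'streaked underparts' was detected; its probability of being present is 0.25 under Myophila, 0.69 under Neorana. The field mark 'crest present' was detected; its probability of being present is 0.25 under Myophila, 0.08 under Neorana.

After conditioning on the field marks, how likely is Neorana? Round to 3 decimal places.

0.290

Multiply each prior by the joint likelihood of the field mark pattern:
  Myophila: 0.684 × 0.25 × 0.25 = 0.04275
  Neorana: 0.316 × 0.69 × 0.08 = 0.017443
Normalizing constant Z = 0.04275 + 0.017443 = 0.060193.
P(Neorana | evidence) = 0.017443 / 0.060193 ≈ 0.290.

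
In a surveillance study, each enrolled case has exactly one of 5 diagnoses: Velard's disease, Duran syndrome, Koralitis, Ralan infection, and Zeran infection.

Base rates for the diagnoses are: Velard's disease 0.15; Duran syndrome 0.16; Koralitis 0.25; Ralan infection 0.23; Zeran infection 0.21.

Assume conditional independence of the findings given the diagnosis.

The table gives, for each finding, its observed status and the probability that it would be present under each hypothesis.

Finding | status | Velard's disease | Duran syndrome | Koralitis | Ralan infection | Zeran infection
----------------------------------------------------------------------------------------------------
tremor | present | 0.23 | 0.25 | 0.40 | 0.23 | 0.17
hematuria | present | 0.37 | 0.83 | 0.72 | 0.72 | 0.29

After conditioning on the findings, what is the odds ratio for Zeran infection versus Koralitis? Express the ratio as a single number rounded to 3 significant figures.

0.144

Posterior odds equal prior odds times the likelihood ratio; only the two competing hypotheses matter.
  Zeran infection: 0.21 × 0.17 × 0.29 = 0.010353
  Koralitis: 0.25 × 0.40 × 0.72 = 0.072
Posterior odds = 0.010353 / 0.072 ≈ 0.144.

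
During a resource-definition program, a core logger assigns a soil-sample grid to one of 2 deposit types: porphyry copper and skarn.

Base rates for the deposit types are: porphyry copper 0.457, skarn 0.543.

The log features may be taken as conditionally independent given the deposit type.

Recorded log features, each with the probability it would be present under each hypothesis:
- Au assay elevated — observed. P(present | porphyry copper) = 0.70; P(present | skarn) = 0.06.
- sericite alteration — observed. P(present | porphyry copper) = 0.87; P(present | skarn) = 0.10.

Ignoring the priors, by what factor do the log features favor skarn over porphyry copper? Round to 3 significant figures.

Take the product of per-log feature likelihoods under each hypothesis, then divide.
  skarn: 0.06 × 0.10 = 0.006
  porphyry copper: 0.70 × 0.87 = 0.609
Bayes factor = 0.006 / 0.609 ≈ 0.00985

0.00985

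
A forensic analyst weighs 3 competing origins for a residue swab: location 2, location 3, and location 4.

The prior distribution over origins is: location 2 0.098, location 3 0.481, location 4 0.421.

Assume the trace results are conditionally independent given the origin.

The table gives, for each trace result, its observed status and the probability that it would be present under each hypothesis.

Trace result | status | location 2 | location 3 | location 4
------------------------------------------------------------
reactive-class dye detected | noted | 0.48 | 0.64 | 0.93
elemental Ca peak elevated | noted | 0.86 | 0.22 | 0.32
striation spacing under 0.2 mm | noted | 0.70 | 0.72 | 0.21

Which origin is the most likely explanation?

Multiply each prior by the joint likelihood of the trace result pattern:
  location 2: 0.098 × 0.48 × 0.86 × 0.70 = 0.028318
  location 3: 0.481 × 0.64 × 0.22 × 0.72 = 0.048762
  location 4: 0.421 × 0.93 × 0.32 × 0.21 = 0.026311
Normalizing constant Z = 0.028318 + 0.048762 + 0.026311 = 0.10339.
P(location 2 | evidence) ≈ 0.028318 / 0.10339 ≈ 0.274
P(location 3 | evidence) ≈ 0.048762 / 0.10339 ≈ 0.472
P(location 4 | evidence) ≈ 0.026311 / 0.10339 ≈ 0.254
The largest is 0.472, so location 3 is most probable.

location 3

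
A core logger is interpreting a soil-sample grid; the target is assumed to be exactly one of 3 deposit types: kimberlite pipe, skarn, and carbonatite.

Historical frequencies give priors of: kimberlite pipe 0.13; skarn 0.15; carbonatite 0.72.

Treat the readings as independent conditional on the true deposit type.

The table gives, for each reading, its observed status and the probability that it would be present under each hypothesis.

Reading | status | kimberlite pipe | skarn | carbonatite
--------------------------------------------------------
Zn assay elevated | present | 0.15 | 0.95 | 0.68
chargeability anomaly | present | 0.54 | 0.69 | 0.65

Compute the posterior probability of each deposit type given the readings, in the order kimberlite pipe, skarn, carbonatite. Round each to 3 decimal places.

0.025, 0.230, 0.745

For each hypothesis, the unnormalized posterior weight is prior × product of the reading likelihoods:
  kimberlite pipe: 0.13 × 0.15 × 0.54 = 0.01053
  skarn: 0.15 × 0.95 × 0.69 = 0.098325
  carbonatite: 0.72 × 0.68 × 0.65 = 0.31824
Marginal likelihood of the evidence = 0.4271.
P(kimberlite pipe | evidence) = 0.01053 / 0.4271 ≈ 0.025
P(skarn | evidence) = 0.098325 / 0.4271 ≈ 0.230
P(carbonatite | evidence) = 0.31824 / 0.4271 ≈ 0.745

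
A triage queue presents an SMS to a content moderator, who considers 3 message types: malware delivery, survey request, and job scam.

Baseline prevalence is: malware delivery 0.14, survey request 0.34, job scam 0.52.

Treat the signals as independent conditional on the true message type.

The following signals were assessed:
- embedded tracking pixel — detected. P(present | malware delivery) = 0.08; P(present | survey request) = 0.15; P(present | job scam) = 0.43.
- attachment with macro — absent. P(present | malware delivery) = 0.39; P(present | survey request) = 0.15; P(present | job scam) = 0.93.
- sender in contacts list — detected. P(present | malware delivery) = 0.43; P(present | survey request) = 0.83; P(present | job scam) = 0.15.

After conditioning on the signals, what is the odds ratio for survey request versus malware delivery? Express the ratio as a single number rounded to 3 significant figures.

12.2

Unnormalized posterior weight (prior times the signal likelihoods) for each of the two hypotheses (using 1 − P(present | H) for each absent signal):
  survey request: 0.34 × 0.15 × (1 − 0.15) × 0.83 = 0.03598
  malware delivery: 0.14 × 0.08 × (1 − 0.39) × 0.43 = 0.0029378
Odds(survey request : malware delivery) = 0.03598 / 0.0029378 ≈ 12.2.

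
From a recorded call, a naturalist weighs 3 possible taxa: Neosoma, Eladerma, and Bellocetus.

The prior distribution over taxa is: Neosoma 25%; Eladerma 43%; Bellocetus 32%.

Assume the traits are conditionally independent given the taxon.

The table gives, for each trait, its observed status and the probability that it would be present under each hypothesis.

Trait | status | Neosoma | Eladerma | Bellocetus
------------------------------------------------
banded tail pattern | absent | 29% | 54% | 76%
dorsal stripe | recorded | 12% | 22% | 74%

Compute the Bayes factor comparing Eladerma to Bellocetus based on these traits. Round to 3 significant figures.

0.570

The Bayes factor is the ratio of the joint likelihoods of the trait pattern under the two hypotheses (using 1 − P(present | H) for each absent trait).
  Eladerma: (1 − 0.54) × 0.22 = 0.1012
  Bellocetus: (1 − 0.76) × 0.74 = 0.1776
Bayes factor = 0.1012 / 0.1776 ≈ 0.570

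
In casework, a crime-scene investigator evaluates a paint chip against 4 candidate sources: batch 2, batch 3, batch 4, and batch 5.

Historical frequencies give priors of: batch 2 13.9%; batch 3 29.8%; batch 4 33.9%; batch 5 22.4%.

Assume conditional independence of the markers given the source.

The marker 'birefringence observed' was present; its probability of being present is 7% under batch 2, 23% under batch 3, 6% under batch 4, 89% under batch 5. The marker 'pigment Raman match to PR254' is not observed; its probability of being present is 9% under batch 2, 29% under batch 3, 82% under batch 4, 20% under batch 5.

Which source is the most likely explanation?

batch 5

Multiply each prior by the joint likelihood of the marker pattern (using 1 − P(present | H) for each absent marker):
  batch 2: 0.139 × 0.07 × (1 − 0.09) = 0.0088543
  batch 3: 0.298 × 0.23 × (1 − 0.29) = 0.048663
  batch 4: 0.339 × 0.06 × (1 − 0.82) = 0.0036612
  batch 5: 0.224 × 0.89 × (1 − 0.20) = 0.15949
The unnormalized weights sum to 0.22067.
P(batch 2 | evidence) ≈ 0.0088543 / 0.22067 ≈ 0.040
P(batch 3 | evidence) ≈ 0.048663 / 0.22067 ≈ 0.221
P(batch 4 | evidence) ≈ 0.0036612 / 0.22067 ≈ 0.017
P(batch 5 | evidence) ≈ 0.15949 / 0.22067 ≈ 0.723
The largest is 0.723, so batch 5 is most probable.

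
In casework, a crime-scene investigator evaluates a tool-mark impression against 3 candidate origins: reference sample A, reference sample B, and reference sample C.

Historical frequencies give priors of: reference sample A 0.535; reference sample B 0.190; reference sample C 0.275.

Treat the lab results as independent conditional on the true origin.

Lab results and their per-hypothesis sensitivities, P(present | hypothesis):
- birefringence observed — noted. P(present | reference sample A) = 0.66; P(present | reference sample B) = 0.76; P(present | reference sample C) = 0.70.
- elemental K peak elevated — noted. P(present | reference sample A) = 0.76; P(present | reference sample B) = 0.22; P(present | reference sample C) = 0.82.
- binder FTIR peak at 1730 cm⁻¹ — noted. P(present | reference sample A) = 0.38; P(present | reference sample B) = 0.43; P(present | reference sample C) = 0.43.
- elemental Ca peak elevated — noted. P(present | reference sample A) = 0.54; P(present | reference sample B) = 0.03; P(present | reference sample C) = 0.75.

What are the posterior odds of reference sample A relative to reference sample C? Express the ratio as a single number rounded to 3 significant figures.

Unnormalized posterior weight (prior times the lab result likelihoods) for each of the two hypotheses:
  reference sample A: 0.535 × 0.66 × 0.76 × 0.38 × 0.54 = 0.055067
  reference sample C: 0.275 × 0.70 × 0.82 × 0.43 × 0.75 = 0.050907
Posterior odds = 0.055067 / 0.050907 ≈ 1.08.

1.08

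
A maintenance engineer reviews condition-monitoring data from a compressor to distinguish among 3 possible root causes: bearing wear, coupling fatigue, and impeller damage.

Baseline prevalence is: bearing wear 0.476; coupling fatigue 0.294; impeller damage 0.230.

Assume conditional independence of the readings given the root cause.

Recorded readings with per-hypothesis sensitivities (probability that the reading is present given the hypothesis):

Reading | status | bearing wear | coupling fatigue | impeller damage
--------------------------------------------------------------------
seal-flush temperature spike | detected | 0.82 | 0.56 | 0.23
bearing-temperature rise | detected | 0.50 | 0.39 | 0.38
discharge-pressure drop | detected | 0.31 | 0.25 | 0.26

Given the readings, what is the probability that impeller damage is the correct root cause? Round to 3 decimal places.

0.064

Multiply each prior by the joint likelihood of the reading pattern:
  bearing wear: 0.476 × 0.82 × 0.50 × 0.31 = 0.0605
  coupling fatigue: 0.294 × 0.56 × 0.39 × 0.25 = 0.016052
  impeller damage: 0.230 × 0.23 × 0.38 × 0.26 = 0.0052265
Marginal likelihood of the evidence = 0.081779.
P(impeller damage | evidence) = 0.0052265 / 0.081779 ≈ 0.064.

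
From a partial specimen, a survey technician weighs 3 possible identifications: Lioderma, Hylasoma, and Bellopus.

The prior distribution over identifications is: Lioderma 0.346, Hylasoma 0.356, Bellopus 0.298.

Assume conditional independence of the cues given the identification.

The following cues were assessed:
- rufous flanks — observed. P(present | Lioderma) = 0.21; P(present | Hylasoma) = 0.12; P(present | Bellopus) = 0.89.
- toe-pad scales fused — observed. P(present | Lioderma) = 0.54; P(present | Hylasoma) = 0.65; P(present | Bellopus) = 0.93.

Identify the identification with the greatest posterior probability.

Multiply each prior by the joint likelihood of the cue pattern:
  Lioderma: 0.346 × 0.21 × 0.54 = 0.039236
  Hylasoma: 0.356 × 0.12 × 0.65 = 0.027768
  Bellopus: 0.298 × 0.89 × 0.93 = 0.24665
Normalizing constant Z = 0.039236 + 0.027768 + 0.24665 = 0.31366.
P(Lioderma | evidence) ≈ 0.039236 / 0.31366 ≈ 0.125
P(Hylasoma | evidence) ≈ 0.027768 / 0.31366 ≈ 0.089
P(Bellopus | evidence) ≈ 0.24665 / 0.31366 ≈ 0.786
The largest is 0.786, so Bellopus is most probable.

Bellopus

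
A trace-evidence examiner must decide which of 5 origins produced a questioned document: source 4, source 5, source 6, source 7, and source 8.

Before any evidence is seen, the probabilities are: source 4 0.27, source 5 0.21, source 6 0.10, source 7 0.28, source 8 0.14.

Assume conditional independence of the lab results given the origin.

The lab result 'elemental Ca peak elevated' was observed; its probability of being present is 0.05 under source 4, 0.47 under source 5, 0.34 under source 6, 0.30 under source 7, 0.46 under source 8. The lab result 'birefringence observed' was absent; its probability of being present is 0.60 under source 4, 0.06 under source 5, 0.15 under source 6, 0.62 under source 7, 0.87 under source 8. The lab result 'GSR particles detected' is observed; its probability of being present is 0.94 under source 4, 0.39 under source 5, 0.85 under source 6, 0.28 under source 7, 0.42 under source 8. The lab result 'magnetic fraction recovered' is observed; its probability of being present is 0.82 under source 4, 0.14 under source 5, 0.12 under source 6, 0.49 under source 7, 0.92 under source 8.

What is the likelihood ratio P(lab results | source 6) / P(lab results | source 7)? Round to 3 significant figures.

The Bayes factor is the ratio of the joint likelihoods of the lab result pattern under the two hypotheses (using 1 − P(present | H) for each absent lab result).
  source 6: 0.34 × (1 − 0.15) × 0.85 × 0.12 = 0.029478
  source 7: 0.30 × (1 − 0.62) × 0.28 × 0.49 = 0.015641
Bayes factor = 0.029478 / 0.015641 ≈ 1.88

1.88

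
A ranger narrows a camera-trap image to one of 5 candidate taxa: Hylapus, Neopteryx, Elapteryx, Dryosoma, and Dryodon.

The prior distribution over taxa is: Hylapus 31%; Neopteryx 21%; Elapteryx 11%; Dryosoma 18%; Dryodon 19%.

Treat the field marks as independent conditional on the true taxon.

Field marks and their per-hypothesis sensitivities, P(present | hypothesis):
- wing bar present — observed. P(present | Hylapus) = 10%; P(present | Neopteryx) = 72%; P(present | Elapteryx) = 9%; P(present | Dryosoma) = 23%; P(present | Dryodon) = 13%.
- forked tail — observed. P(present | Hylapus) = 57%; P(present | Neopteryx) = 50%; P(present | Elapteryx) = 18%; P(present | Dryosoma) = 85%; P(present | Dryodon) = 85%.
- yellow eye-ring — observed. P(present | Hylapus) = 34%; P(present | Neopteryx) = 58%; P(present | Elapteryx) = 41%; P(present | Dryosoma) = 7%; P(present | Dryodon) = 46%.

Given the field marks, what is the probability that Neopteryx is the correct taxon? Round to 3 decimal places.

0.699

Multiply each prior by the joint likelihood of the field mark pattern:
  Hylapus: 0.31 × 0.10 × 0.57 × 0.34 = 0.0060078
  Neopteryx: 0.21 × 0.72 × 0.50 × 0.58 = 0.043848
  Elapteryx: 0.11 × 0.09 × 0.18 × 0.41 = 0.00073062
  Dryosoma: 0.18 × 0.23 × 0.85 × 0.07 = 0.0024633
  Dryodon: 0.19 × 0.13 × 0.85 × 0.46 = 0.0096577
Normalizing constant Z = 0.0060078 + 0.043848 + 0.00073062 + 0.0024633 + 0.0096577 = 0.062707.
P(Neopteryx | evidence) = 0.043848 / 0.062707 ≈ 0.699.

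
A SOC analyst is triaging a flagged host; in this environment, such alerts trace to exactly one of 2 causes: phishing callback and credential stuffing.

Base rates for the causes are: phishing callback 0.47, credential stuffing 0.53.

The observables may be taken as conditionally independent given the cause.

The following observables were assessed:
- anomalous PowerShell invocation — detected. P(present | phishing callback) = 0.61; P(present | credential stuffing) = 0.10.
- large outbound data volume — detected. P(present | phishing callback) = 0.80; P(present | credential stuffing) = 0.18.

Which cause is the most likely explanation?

phishing callback

For each hypothesis, the unnormalized posterior weight is prior × product of the observable likelihoods:
  phishing callback: 0.47 × 0.61 × 0.80 = 0.22936
  credential stuffing: 0.53 × 0.10 × 0.18 = 0.00954
Marginal likelihood of the evidence = 0.2389.
P(phishing callback | evidence) ≈ 0.22936 / 0.2389 ≈ 0.960
P(credential stuffing | evidence) ≈ 0.00954 / 0.2389 ≈ 0.040
The largest is 0.960, so phishing callback is most probable.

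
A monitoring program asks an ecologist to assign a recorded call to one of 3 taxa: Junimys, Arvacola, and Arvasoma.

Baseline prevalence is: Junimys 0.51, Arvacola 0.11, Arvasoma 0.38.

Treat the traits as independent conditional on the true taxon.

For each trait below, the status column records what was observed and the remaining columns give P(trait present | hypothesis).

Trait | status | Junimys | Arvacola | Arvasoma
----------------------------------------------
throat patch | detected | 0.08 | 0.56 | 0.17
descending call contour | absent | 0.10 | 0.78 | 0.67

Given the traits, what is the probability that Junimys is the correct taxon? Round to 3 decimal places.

Multiply each prior by the joint likelihood of the trait pattern (using 1 − P(present | H) for each absent trait):
  Junimys: 0.51 × 0.08 × (1 − 0.10) = 0.03672
  Arvacola: 0.11 × 0.56 × (1 − 0.78) = 0.013552
  Arvasoma: 0.38 × 0.17 × (1 − 0.67) = 0.021318
Normalizing constant Z = 0.03672 + 0.013552 + 0.021318 = 0.07159.
P(Junimys | evidence) = 0.03672 / 0.07159 ≈ 0.513.

0.513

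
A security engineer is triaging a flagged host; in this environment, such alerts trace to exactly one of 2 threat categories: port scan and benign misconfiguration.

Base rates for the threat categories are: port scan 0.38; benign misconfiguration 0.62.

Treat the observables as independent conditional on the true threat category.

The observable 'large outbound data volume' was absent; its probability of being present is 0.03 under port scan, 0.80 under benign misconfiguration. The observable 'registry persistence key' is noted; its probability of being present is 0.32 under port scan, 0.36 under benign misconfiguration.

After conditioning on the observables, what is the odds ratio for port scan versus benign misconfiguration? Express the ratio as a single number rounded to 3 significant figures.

The normalizing constant cancels in an odds ratio, so compute prior × likelihood for the two hypotheses only (using 1 − P(present | H) for each absent observable):
  port scan: 0.38 × (1 − 0.03) × 0.32 = 0.11795
  benign misconfiguration: 0.62 × (1 − 0.80) × 0.36 = 0.04464
Odds(port scan : benign misconfiguration) = 0.11795 / 0.04464 ≈ 2.64.

2.64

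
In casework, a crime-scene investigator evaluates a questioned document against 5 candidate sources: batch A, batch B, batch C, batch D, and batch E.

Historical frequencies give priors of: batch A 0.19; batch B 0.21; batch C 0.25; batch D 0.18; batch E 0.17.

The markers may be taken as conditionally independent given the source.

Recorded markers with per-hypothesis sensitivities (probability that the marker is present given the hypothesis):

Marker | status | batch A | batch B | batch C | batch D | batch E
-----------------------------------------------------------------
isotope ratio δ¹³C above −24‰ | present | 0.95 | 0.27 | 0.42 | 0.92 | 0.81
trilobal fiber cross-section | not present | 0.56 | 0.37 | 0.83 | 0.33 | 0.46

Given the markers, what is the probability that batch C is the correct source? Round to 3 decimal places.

For each hypothesis, the unnormalized posterior weight is prior × product of the marker likelihoods (using 1 − P(present | H) for each absent marker):
  batch A: 0.19 × 0.95 × (1 − 0.56) = 0.07942
  batch B: 0.21 × 0.27 × (1 − 0.37) = 0.035721
  batch C: 0.25 × 0.42 × (1 − 0.83) = 0.01785
  batch D: 0.18 × 0.92 × (1 − 0.33) = 0.11095
  batch E: 0.17 × 0.81 × (1 − 0.46) = 0.074358
Marginal likelihood of the evidence = 0.3183.
P(batch C | evidence) = 0.01785 / 0.3183 ≈ 0.056.

0.056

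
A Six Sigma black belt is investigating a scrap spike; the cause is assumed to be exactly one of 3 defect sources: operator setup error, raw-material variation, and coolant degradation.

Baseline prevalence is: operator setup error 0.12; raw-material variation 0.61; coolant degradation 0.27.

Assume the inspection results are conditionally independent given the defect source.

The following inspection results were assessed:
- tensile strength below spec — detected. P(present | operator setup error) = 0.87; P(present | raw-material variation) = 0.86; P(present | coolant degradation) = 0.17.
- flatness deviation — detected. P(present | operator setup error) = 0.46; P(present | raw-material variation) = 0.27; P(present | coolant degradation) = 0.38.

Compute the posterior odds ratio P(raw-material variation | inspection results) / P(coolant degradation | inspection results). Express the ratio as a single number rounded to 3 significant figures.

Unnormalized posterior weight (prior times the inspection result likelihoods) for each of the two hypotheses:
  raw-material variation: 0.61 × 0.86 × 0.27 = 0.14164
  coolant degradation: 0.27 × 0.17 × 0.38 = 0.017442
Odds(raw-material variation : coolant degradation) = 0.14164 / 0.017442 ≈ 8.12.

8.12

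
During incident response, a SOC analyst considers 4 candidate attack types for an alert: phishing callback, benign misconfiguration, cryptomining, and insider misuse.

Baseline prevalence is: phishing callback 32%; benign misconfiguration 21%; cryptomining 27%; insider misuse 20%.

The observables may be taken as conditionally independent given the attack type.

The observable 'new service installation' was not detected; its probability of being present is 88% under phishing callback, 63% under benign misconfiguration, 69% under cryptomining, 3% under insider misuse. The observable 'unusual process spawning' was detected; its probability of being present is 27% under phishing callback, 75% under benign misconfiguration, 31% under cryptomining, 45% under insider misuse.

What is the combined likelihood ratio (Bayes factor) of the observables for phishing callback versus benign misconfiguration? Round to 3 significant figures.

0.117

Take the product of per-observable likelihoods under each hypothesis (using 1 − P(present | H) for each absent observable), then divide.
  phishing callback: (1 − 0.88) × 0.27 = 0.0324
  benign misconfiguration: (1 − 0.63) × 0.75 = 0.2775
Bayes factor = 0.0324 / 0.2775 ≈ 0.117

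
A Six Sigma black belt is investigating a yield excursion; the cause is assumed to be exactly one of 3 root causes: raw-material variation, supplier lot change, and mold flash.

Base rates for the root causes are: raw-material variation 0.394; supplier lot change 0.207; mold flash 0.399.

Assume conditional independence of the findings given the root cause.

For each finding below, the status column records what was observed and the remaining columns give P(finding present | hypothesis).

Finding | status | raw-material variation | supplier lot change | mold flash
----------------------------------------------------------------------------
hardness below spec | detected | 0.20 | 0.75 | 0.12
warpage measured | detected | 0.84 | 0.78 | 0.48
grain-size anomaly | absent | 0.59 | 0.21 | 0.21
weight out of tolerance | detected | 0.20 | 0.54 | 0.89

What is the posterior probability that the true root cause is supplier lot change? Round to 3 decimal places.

0.705

Multiply each prior by the joint likelihood of the evidence pattern (using 1 − P(present | H) for each absent finding):
  raw-material variation: 0.394 × 0.20 × 0.84 × (1 − 0.59) × 0.20 = 0.0054277
  supplier lot change: 0.207 × 0.75 × 0.78 × (1 − 0.21) × 0.54 = 0.051659
  mold flash: 0.399 × 0.12 × 0.48 × (1 − 0.21) × 0.89 = 0.016159
The unnormalized weights sum to 0.073246.
P(supplier lot change | evidence) = 0.051659 / 0.073246 ≈ 0.705.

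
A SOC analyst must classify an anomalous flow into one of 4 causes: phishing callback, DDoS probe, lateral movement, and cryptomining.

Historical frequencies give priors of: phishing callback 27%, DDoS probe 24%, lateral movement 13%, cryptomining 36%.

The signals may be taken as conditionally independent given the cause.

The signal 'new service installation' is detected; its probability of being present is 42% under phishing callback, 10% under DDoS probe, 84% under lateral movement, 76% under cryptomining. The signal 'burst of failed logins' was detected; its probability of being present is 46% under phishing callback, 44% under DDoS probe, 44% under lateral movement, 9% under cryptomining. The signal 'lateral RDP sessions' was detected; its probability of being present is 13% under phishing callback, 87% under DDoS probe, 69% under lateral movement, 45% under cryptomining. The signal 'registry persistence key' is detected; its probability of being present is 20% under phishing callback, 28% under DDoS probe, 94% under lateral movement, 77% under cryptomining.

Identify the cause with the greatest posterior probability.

lateral movement

By Bayes' rule with conditional independence, the unnormalized weight for each hypothesis is prior × ∏ likelihoods:
  phishing callback: 0.27 × 0.42 × 0.46 × 0.13 × 0.20 = 0.0013563
  DDoS probe: 0.24 × 0.10 × 0.44 × 0.87 × 0.28 = 0.0025724
  lateral movement: 0.13 × 0.84 × 0.44 × 0.69 × 0.94 = 0.031164
  cryptomining: 0.36 × 0.76 × 0.09 × 0.45 × 0.77 = 0.0085322
Normalizing constant Z = 0.0013563 + 0.0025724 + 0.031164 + 0.0085322 = 0.043625.
P(phishing callback | evidence) ≈ 0.0013563 / 0.043625 ≈ 0.031
P(DDoS probe | evidence) ≈ 0.0025724 / 0.043625 ≈ 0.059
P(lateral movement | evidence) ≈ 0.031164 / 0.043625 ≈ 0.714
P(cryptomining | evidence) ≈ 0.0085322 / 0.043625 ≈ 0.196
The largest is 0.714, so lateral movement is most probable.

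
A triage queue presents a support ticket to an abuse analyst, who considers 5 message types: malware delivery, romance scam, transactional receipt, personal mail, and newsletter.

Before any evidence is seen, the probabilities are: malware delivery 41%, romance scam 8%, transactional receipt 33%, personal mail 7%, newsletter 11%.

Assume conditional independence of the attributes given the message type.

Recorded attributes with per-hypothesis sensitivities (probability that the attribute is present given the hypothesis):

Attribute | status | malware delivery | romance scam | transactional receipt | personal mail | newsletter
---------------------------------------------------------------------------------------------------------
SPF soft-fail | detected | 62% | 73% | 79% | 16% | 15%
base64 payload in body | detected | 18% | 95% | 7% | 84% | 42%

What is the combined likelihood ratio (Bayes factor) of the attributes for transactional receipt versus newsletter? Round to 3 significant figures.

0.878

Joint likelihood of the attribute pattern under each hypothesis:
  transactional receipt: 0.79 × 0.07 = 0.0553
  newsletter: 0.15 × 0.42 = 0.063
Bayes factor = 0.0553 / 0.063 ≈ 0.878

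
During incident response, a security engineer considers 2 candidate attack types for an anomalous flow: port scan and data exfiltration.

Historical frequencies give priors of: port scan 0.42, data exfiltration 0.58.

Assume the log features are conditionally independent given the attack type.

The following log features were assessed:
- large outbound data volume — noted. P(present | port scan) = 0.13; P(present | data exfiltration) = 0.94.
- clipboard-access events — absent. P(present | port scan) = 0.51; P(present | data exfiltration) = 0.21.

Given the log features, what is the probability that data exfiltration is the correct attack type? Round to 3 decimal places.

0.942

By Bayes' rule with conditional independence, the unnormalized weight for each hypothesis is prior × ∏ likelihoods (using 1 − P(present | H) for each absent log feature):
  port scan: 0.42 × 0.13 × (1 − 0.51) = 0.026754
  data exfiltration: 0.58 × 0.94 × (1 − 0.21) = 0.43071
Marginal likelihood of the evidence = 0.45746.
P(data exfiltration | evidence) = 0.43071 / 0.45746 ≈ 0.942.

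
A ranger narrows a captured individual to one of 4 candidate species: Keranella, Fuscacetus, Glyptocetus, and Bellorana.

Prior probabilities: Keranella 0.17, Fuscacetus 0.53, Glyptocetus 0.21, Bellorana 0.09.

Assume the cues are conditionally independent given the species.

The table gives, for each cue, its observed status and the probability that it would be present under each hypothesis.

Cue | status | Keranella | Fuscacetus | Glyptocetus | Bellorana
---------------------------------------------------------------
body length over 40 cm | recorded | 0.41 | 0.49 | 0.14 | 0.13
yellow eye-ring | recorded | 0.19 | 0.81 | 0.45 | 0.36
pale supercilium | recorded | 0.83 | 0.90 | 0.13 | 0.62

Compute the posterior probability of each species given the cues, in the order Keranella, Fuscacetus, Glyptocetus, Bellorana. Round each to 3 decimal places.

0.054, 0.925, 0.008, 0.013

Multiply each prior by the joint likelihood of the cue pattern:
  Keranella: 0.17 × 0.41 × 0.19 × 0.83 = 0.010992
  Fuscacetus: 0.53 × 0.49 × 0.81 × 0.90 = 0.18932
  Glyptocetus: 0.21 × 0.14 × 0.45 × 0.13 = 0.0017199
  Bellorana: 0.09 × 0.13 × 0.36 × 0.62 = 0.0026114
The unnormalized weights sum to 0.20464.
P(Keranella | evidence) = 0.010992 / 0.20464 ≈ 0.054
P(Fuscacetus | evidence) = 0.18932 / 0.20464 ≈ 0.925
P(Glyptocetus | evidence) = 0.0017199 / 0.20464 ≈ 0.008
P(Bellorana | evidence) = 0.0026114 / 0.20464 ≈ 0.013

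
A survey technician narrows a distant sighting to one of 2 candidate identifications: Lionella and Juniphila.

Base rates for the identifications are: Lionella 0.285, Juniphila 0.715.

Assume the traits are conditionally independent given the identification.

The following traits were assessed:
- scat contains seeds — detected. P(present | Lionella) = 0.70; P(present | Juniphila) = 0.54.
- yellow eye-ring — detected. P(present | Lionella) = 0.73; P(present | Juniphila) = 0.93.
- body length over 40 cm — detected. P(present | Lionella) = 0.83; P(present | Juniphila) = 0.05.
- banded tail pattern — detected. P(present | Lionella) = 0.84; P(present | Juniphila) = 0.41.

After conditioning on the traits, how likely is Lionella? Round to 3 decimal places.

By Bayes' rule with conditional independence, the unnormalized weight for each hypothesis is prior × ∏ likelihoods:
  Lionella: 0.285 × 0.70 × 0.73 × 0.83 × 0.84 = 0.10154
  Juniphila: 0.715 × 0.54 × 0.93 × 0.05 × 0.41 = 0.007361
Marginal likelihood of the evidence = 0.1089.
P(Lionella | evidence) = 0.10154 / 0.1089 ≈ 0.932.

0.932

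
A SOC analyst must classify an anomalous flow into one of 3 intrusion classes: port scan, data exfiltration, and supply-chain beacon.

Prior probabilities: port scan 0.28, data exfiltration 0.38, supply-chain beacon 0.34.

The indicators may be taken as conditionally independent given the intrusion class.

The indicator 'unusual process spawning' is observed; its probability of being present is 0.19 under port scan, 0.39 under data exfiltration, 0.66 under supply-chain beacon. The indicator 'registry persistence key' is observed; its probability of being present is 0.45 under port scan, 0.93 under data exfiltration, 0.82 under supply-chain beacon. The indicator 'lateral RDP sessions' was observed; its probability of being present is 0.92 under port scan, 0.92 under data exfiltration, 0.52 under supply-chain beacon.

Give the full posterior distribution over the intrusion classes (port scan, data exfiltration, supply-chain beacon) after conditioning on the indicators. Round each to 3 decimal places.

0.090, 0.519, 0.391

By Bayes' rule with conditional independence, the unnormalized weight for each hypothesis is prior × ∏ likelihoods:
  port scan: 0.28 × 0.19 × 0.45 × 0.92 = 0.022025
  data exfiltration: 0.38 × 0.39 × 0.93 × 0.92 = 0.1268
  supply-chain beacon: 0.34 × 0.66 × 0.82 × 0.52 = 0.095684
Marginal likelihood of the evidence = 0.24451.
P(port scan | evidence) = 0.022025 / 0.24451 ≈ 0.090
P(data exfiltration | evidence) = 0.1268 / 0.24451 ≈ 0.519
P(supply-chain beacon | evidence) = 0.095684 / 0.24451 ≈ 0.391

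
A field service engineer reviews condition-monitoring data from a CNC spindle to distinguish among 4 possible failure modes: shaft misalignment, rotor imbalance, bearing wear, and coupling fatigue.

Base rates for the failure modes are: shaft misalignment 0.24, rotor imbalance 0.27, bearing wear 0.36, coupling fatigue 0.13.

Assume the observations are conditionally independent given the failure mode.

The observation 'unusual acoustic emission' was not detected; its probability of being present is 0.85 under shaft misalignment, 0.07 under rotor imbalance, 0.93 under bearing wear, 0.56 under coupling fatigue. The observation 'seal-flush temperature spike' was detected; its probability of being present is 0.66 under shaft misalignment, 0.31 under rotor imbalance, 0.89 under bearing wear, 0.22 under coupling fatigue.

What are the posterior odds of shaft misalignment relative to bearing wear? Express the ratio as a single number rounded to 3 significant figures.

Unnormalized posterior weight (prior times the observation likelihoods) for each of the two hypotheses (using 1 − P(present | H) for each absent observation):
  shaft misalignment: 0.24 × (1 − 0.85) × 0.66 = 0.02376
  bearing wear: 0.36 × (1 − 0.93) × 0.89 = 0.022428
Odds(shaft misalignment : bearing wear) = 0.02376 / 0.022428 ≈ 1.06.

1.06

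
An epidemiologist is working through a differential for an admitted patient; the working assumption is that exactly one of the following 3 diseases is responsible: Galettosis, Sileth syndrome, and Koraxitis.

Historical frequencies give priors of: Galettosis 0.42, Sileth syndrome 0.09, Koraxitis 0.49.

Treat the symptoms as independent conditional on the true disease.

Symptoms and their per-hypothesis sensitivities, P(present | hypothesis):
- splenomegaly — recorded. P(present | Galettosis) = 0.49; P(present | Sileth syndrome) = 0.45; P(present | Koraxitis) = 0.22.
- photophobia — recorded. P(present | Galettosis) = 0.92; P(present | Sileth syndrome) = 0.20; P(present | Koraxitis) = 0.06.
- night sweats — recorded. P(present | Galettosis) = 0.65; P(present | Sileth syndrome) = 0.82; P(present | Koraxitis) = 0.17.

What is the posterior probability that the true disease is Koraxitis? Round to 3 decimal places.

0.008

By Bayes' rule with conditional independence, the unnormalized weight for each hypothesis is prior × ∏ likelihoods:
  Galettosis: 0.42 × 0.49 × 0.92 × 0.65 = 0.12307
  Sileth syndrome: 0.09 × 0.45 × 0.20 × 0.82 = 0.006642
  Koraxitis: 0.49 × 0.22 × 0.06 × 0.17 = 0.0010996
Marginal likelihood of the evidence = 0.13081.
P(Koraxitis | evidence) = 0.0010996 / 0.13081 ≈ 0.008.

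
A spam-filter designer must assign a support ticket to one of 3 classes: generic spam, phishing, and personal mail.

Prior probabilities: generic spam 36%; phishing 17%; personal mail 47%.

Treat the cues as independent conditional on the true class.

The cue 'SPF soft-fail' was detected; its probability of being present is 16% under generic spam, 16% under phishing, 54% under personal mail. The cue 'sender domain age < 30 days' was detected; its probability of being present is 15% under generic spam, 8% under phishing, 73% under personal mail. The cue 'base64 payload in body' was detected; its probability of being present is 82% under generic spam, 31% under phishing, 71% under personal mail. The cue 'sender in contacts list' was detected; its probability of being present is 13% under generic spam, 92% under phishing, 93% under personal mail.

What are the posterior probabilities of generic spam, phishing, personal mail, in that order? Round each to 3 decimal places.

0.007, 0.005, 0.988

For each hypothesis, the unnormalized posterior weight is prior × product of the cue likelihoods:
  generic spam: 0.36 × 0.16 × 0.15 × 0.82 × 0.13 = 0.00092102
  phishing: 0.17 × 0.16 × 0.08 × 0.31 × 0.92 = 0.0006206
  personal mail: 0.47 × 0.54 × 0.73 × 0.71 × 0.93 = 0.12234
Marginal likelihood of the evidence = 0.12388.
P(generic spam | evidence) = 0.00092102 / 0.12388 ≈ 0.007
P(phishing | evidence) = 0.0006206 / 0.12388 ≈ 0.005
P(personal mail | evidence) = 0.12234 / 0.12388 ≈ 0.988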